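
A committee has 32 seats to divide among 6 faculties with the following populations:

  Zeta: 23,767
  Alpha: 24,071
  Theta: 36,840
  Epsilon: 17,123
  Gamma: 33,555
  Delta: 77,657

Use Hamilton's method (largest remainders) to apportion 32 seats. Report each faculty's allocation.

The standard divisor is 213013/32 ≈ 6656.656.
Standard quotas: Zeta 3.5704, Alpha 3.6161, Theta 5.5343, Epsilon 2.5723, Gamma 5.0408, Delta 11.6661.
Lower quotas: Zeta 3, Alpha 3, Theta 5, Epsilon 2, Gamma 5, Delta 11 (sum 29, leaving 3 seats).
Remainders in descending order: Delta 0.6661, Alpha 0.6161, Epsilon 0.5723, Zeta 0.5704, Theta 0.5343, Gamma 0.0408.
Largest remainders: Delta, Alpha, Epsilon receive the extra seats.

Zeta=3, Alpha=4, Theta=5, Epsilon=3, Gamma=5, Delta=12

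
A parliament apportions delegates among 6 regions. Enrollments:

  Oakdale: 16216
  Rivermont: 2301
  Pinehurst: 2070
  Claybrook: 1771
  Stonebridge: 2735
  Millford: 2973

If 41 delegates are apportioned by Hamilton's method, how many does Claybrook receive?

3

Standard divisor: 28066 ÷ 41 ≈ 684.537.
Standard quotas: Oakdale 23.6890, Rivermont 3.3614, Pinehurst 3.0239, Claybrook 2.5872, Stonebridge 3.9954, Millford 4.3431.
Lower quotas: Oakdale 23, Rivermont 3, Pinehurst 3, Claybrook 2, Stonebridge 3, Millford 4 (sum 38, leaving 3 seats).
Remainders in descending order: Stonebridge 0.9954, Oakdale 0.6890, Claybrook 0.5872, Rivermont 0.3614, Millford 0.3431, Pinehurst 0.0239.
The surplus seats go to Stonebridge, Oakdale, Claybrook.
Claybrook receives 3.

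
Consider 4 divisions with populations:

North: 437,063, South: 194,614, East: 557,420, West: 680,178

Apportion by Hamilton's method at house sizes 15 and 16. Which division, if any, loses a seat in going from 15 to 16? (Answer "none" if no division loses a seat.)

South

At 15 seats: North 4, South 2, East 4, West 5.
At 16 seats: North 4, South 1, East 5, West 6.
South drops from 2 to 1.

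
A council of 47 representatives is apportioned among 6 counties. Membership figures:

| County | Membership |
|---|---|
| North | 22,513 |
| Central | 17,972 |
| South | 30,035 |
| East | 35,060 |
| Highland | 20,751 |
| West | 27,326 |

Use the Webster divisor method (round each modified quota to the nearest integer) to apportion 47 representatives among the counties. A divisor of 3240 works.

North: 7; Central: 6; South: 9; East: 11; Highland: 6; West: 8

With modified divisor 3240: modified quotas North 6.948, Central 5.547, South 9.270, East 10.821, Highland 6.405, West 8.434.
Rounding to the nearest integer: North 7, Central 6, South 9, East 11, Highland 6, West 8 (total 47).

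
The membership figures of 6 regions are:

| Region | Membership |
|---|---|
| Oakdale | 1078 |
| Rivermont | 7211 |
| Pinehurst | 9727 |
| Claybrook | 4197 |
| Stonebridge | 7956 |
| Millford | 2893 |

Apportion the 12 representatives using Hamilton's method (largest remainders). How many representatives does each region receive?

Total 33062; standard divisor 33062/12 ≈ 2755.167.
Standard quotas: Oakdale 0.3913, Rivermont 2.6173, Pinehurst 3.5305, Claybrook 1.5233, Stonebridge 2.8877, Millford 1.0500.
Lower quotas: Oakdale 0, Rivermont 2, Pinehurst 3, Claybrook 1, Stonebridge 2, Millford 1 (sum 9, leaving 3 seats).
Remainders in descending order: Stonebridge 0.8877, Rivermont 0.6173, Pinehurst 0.5305, Claybrook 0.5233, Oakdale 0.3913, Millford 0.0500.
The surplus seats go to Stonebridge, Rivermont, Pinehurst.

Oakdale: 0, Rivermont: 3, Pinehurst: 4, Claybrook: 1, Stonebridge: 3, Millford: 1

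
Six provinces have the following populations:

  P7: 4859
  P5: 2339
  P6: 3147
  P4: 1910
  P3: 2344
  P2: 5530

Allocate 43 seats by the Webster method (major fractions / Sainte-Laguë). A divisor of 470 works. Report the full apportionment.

With modified divisor 470: modified quotas P7 10.338, P5 4.977, P6 6.696, P4 4.064, P3 4.987, P2 11.766.
Rounding to the nearest integer: P7 10, P5 5, P6 7, P4 4, P3 5, P2 12 (total 43).

P7: 10, P5: 5, P6: 7, P4: 4, P3: 5, P2: 12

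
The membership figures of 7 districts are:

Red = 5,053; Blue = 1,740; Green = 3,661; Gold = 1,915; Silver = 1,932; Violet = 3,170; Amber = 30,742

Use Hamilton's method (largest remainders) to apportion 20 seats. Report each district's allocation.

Total 48213; standard divisor 48213/20 ≈ 2410.65.
Standard quotas: Red 2.0961, Blue 0.7218, Green 1.5187, Gold 0.7944, Silver 0.8014, Violet 1.3150, Amber 12.7526.
Lower quotas: Red 2, Blue 0, Green 1, Gold 0, Silver 0, Violet 1, Amber 12 (sum 16, leaving 4 seats).
Remainders in descending order: Silver 0.8014, Gold 0.7944, Amber 0.7526, Blue 0.7218, Green 0.5187, Violet 0.3150, Red 0.0961.
The surplus seats go to Silver, Gold, Amber, Blue.

Red 2, Blue 1, Green 1, Gold 1, Silver 1, Violet 1, Amber 13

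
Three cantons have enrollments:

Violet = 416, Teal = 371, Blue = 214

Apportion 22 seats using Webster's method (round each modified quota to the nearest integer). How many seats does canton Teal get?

8

Standard divisor 1001/22 ≈ 45.5; standard quotas: Violet 9.143, Teal 8.154, Blue 4.703.
Rounding to the nearest integer gives Violet 9, Teal 8, Blue 5 — total 22, matching the house size, so no adjustment is needed.
Teal receives 8.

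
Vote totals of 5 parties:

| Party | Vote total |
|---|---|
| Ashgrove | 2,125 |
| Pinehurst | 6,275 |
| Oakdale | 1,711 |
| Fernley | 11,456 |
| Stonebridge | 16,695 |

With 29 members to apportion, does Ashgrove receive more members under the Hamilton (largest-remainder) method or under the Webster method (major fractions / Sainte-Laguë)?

Hamilton: Ashgrove 1, Pinehurst 5, Oakdale 1, Fernley 9, Stonebridge 13.
Webster: Ashgrove 2, Pinehurst 5, Oakdale 1, Fernley 9, Stonebridge 12.
Ashgrove gets 1 under Hamilton and 2 under Webster.

Webster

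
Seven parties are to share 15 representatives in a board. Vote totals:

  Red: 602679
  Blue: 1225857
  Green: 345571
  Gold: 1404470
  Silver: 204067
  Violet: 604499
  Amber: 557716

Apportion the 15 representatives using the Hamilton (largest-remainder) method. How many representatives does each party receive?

Red: 2, Blue: 4, Green: 1, Gold: 4, Silver: 0, Violet: 2, Amber: 2

The standard divisor is 4944859/15 ≈ 329657.267.
Standard quotas: Red 1.8282, Blue 3.7186, Green 1.0483, Gold 4.2604, Silver 0.6190, Violet 1.8337, Amber 1.6918.
Lower quotas: Red 1, Blue 3, Green 1, Gold 4, Silver 0, Violet 1, Amber 1 (sum 11, leaving 4 seats).
Remainders in descending order: Violet 0.8337, Red 0.8282, Blue 0.7186, Amber 0.6918, Silver 0.6190, Gold 0.2604, Green 0.0483.
The surplus seats go to Violet, Red, Blue, Amber.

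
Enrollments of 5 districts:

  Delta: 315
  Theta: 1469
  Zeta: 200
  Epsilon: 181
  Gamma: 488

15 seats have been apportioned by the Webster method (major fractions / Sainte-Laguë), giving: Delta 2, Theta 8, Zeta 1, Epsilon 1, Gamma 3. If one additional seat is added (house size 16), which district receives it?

Priority for the next seat is population ÷ (current seats + 0.5).
Priorities: Delta 126.000, Theta 172.824, Zeta 133.333, Epsilon 120.667, Gamma 139.429.
Highest priority: Theta.

Theta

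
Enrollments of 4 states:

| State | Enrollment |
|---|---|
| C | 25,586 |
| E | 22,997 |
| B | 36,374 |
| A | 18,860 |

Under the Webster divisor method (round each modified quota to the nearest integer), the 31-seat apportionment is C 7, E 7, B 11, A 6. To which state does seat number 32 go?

C

Priority for the next seat is population ÷ (current seats + 0.5).
Priorities: C 3411.467, E 3066.267, B 3162.957, A 2901.538.
Highest priority: C.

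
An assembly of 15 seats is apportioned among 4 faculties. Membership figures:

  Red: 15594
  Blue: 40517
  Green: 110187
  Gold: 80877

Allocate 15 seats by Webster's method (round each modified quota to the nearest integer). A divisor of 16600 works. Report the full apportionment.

With modified divisor 16600: modified quotas Red 0.939, Blue 2.441, Green 6.638, Gold 4.872.
Rounding to the nearest integer: Red 1, Blue 2, Green 7, Gold 5 (total 15).

Red 1, Blue 2, Green 7, Gold 5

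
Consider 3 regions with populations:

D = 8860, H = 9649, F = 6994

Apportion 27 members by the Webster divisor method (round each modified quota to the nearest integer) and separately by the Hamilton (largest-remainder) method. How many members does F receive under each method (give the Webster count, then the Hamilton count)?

Webster: D 10, H 10, F 7.
Hamilton: D 9, H 10, F 8.
F gets 7 under Webster and 8 under Hamilton.

7 and 8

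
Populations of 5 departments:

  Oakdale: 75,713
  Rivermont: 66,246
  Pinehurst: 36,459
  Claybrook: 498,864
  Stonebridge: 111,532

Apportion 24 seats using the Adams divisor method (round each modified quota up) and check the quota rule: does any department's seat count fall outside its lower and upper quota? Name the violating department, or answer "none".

Claybrook

Standard quotas: Oakdale 2.304, Rivermont 2.016, Pinehurst 1.109, Claybrook 15.178, Stonebridge 3.393.
Adams allocation: Oakdale 3, Rivermont 2, Pinehurst 1, Claybrook 14, Stonebridge 4.
Claybrook has quota 15.178 (lower 15, upper 16) but receives 14 — outside the quota interval.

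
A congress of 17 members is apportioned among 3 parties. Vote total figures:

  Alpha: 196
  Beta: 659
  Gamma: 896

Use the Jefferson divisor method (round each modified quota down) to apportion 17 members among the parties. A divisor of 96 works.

Alpha=2; Beta=6; Gamma=9

With modified divisor 96: modified quotas Alpha 2.042, Beta 6.865, Gamma 9.333.
Rounding down: Alpha 2, Beta 6, Gamma 9 (total 17).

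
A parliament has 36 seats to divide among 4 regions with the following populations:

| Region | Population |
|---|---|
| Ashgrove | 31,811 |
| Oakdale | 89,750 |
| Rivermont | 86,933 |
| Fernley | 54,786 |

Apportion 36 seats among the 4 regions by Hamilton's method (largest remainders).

Total 263280; standard divisor 263280/36 ≈ 7313.333.
Standard quotas: Ashgrove 4.3497, Oakdale 12.2721, Rivermont 11.8869, Fernley 7.4912.
Lower quotas: Ashgrove 4, Oakdale 12, Rivermont 11, Fernley 7 (sum 34, leaving 2 seats).
Remainders in descending order: Rivermont 0.8869, Fernley 0.4912, Ashgrove 0.3497, Oakdale 0.2721.
Largest remainders: Rivermont, Fernley receive the extra seats.

Ashgrove: 4; Oakdale: 12; Rivermont: 12; Fernley: 8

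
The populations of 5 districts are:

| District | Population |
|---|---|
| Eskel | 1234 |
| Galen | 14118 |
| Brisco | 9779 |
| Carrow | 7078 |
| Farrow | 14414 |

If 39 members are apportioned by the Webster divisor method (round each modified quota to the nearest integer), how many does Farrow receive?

12

Standard divisor 46623/39 ≈ 1195.462; standard quotas: Eskel 1.032, Galen 11.810, Brisco 8.180, Carrow 5.921, Farrow 12.057.
Rounding to the nearest integer gives Eskel 1, Galen 12, Brisco 8, Carrow 6, Farrow 12 — total 39, matching the house size, so no adjustment is needed.
Farrow receives 12.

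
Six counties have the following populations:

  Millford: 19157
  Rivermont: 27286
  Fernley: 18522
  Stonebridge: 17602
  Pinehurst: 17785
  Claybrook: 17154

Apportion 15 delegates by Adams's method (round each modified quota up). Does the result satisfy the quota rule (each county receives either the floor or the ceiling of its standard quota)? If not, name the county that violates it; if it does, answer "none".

none

Standard quotas: Millford 2.445, Rivermont 3.483, Fernley 2.364, Stonebridge 2.247, Pinehurst 2.270, Claybrook 2.190.
Adams allocation: Millford 3, Rivermont 3, Fernley 3, Stonebridge 2, Pinehurst 2, Claybrook 2.
Every allocation lies between the lower and upper quota.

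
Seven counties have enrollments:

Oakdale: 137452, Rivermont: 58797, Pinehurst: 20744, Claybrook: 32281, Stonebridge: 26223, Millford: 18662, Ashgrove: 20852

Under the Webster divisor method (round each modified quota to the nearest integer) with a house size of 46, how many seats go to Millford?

3

Standard divisor 315011/46 ≈ 6848.065; standard quotas: Oakdale 20.072, Rivermont 8.586, Pinehurst 3.029, Claybrook 4.714, Stonebridge 3.829, Millford 2.725, Ashgrove 3.045.
Rounding to the nearest integer gives 20, 9, 3, 5, 4, 3, 3 = 47 seats, so the divisor must be adjusted.
With modified divisor 7000: modified quotas Oakdale 19.636, Rivermont 8.400, Pinehurst 2.963, Claybrook 4.612, Stonebridge 3.746, Millford 2.666, Ashgrove 2.979.
Rounding to the nearest integer: Oakdale 20, Rivermont 8, Pinehurst 3, Claybrook 5, Stonebridge 4, Millford 3, Ashgrove 3 (total 46).
Millford receives 3.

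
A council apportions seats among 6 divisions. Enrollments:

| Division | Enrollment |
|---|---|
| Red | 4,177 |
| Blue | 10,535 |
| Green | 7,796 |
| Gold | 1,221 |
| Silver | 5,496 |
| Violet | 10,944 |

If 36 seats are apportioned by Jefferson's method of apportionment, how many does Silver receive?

Standard divisor 40169/36 ≈ 1115.806; standard quotas: Red 3.743, Blue 9.442, Green 6.987, Gold 1.094, Silver 4.926, Violet 9.808.
Rounding down gives 3, 9, 6, 1, 4, 9 = 32 seats, so the divisor must be adjusted.
With modified divisor 1050: modified quotas Red 3.978, Blue 10.033, Green 7.425, Gold 1.163, Silver 5.234, Violet 10.423.
Rounding down: Red 3, Blue 10, Green 7, Gold 1, Silver 5, Violet 10 (total 36).
Silver receives 5.

5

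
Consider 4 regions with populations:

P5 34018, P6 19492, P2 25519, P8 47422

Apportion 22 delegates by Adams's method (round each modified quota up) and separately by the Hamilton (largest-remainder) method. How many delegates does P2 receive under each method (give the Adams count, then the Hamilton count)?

Adams: P5 6, P6 4, P2 4, P8 8.
Hamilton: P5 6, P6 3, P2 5, P8 8.
P2 gets 4 under Adams and 5 under Hamilton.

4 and 5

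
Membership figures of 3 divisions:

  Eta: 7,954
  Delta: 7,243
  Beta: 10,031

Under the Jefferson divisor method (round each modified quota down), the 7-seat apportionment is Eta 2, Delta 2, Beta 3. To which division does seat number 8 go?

Priority for the next seat is population ÷ (current seats + 1).
Priorities: Eta 2651.333, Delta 2414.333, Beta 2507.750.
Highest priority: Eta.

Eta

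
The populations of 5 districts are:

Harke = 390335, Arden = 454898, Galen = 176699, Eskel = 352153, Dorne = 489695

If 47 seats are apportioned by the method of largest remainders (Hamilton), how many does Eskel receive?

9

The standard divisor is 1863780/47 ≈ 39654.894.
Standard quotas: Harke 9.8433, Arden 11.4714, Galen 4.4559, Eskel 8.8804, Dorne 12.3489.
Lower quotas: Harke 9, Arden 11, Galen 4, Eskel 8, Dorne 12 (sum 44, leaving 3 seats).
Remainders in descending order: Eskel 0.8804, Harke 0.8433, Arden 0.4714, Galen 0.4559, Dorne 0.3489.
The surplus seats go to Eskel, Harke, Arden.
Eskel receives 9.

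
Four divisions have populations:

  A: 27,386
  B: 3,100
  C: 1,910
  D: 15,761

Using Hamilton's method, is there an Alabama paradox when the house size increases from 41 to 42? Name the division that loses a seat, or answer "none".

At 41 seats: A 23, B 3, C 2, D 13.
At 42 seats: A 24, B 3, C 1, D 14.
C drops from 2 to 1.

C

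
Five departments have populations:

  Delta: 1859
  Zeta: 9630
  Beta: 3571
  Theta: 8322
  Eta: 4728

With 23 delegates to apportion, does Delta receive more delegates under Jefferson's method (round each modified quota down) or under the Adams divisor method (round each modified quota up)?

Adams

Jefferson: Delta 1, Zeta 8, Beta 3, Theta 7, Eta 4.
Adams: Delta 2, Zeta 7, Beta 3, Theta 7, Eta 4.
Delta gets 1 under Jefferson and 2 under Adams.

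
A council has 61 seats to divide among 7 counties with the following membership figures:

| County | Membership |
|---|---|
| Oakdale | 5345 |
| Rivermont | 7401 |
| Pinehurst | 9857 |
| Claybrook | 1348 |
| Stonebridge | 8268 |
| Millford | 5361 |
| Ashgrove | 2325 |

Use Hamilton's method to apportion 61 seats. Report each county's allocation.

Total 39905; standard divisor 39905/61 ≈ 654.18.
Standard quotas: Oakdale 8.1705, Rivermont 11.3134, Pinehurst 15.0677, Claybrook 2.0606, Stonebridge 12.6387, Millford 8.1950, Ashgrove 3.5541.
Lower quotas: Oakdale 8, Rivermont 11, Pinehurst 15, Claybrook 2, Stonebridge 12, Millford 8, Ashgrove 3 (sum 59, leaving 2 seats).
Remainders in descending order: Stonebridge 0.6387, Ashgrove 0.5541, Rivermont 0.3134, Millford 0.1950, Oakdale 0.1705, Pinehurst 0.0677, Claybrook 0.0606.
Largest remainders: Stonebridge, Ashgrove receive the extra seats.

Oakdale 8, Rivermont 11, Pinehurst 15, Claybrook 2, Stonebridge 13, Millford 8, Ashgrove 4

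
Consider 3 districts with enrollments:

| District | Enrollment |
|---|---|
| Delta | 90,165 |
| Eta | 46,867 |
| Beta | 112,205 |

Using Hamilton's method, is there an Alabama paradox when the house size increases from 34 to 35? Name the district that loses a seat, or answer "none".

At 34 seats: Delta 12, Eta 7, Beta 15.
At 35 seats: Delta 13, Eta 6, Beta 16.
Eta drops from 7 to 6.

Eta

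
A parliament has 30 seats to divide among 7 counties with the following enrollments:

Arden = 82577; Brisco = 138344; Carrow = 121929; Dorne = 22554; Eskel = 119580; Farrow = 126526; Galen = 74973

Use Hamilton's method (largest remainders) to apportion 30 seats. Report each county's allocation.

Arden=4, Brisco=6, Carrow=5, Dorne=1, Eskel=5, Farrow=6, Galen=3

The standard divisor is 686483/30 ≈ 22882.767.
Standard quotas: Arden 3.6087, Brisco 6.0458, Carrow 5.3284, Dorne 0.9856, Eskel 5.2258, Farrow 5.5293, Galen 3.2764.
Lower quotas: Arden 3, Brisco 6, Carrow 5, Dorne 0, Eskel 5, Farrow 5, Galen 3 (sum 27, leaving 3 seats).
Remainders in descending order: Dorne 0.9856, Arden 0.6087, Farrow 0.5293, Carrow 0.3284, Galen 0.2764, Eskel 0.2258, Brisco 0.0458.
Largest remainders: Dorne, Arden, Farrow receive the extra seats.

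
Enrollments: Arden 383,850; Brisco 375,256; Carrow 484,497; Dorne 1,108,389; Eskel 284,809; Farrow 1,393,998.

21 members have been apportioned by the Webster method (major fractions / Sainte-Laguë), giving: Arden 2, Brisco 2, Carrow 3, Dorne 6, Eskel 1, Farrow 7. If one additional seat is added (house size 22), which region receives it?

Eskel

Priority for the next seat is population ÷ (current seats + 0.5).
Priorities: Arden 153540.000, Brisco 150102.400, Carrow 138427.714, Dorne 170521.385, Eskel 189872.667, Farrow 185866.400.
Highest priority: Eskel.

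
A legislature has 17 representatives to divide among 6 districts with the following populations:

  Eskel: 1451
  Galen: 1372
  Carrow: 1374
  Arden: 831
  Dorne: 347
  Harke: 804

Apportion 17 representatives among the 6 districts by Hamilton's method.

Standard divisor: 6179 ÷ 17 ≈ 363.471.
Standard quotas: Eskel 3.992, Galen 3.775, Carrow 3.780, Arden 2.286, Dorne 0.955, Harke 2.212.
Lower quotas: Eskel 3, Galen 3, Carrow 3, Arden 2, Dorne 0, Harke 2 (sum 13, leaving 4 seats).
Remainders in descending order: Eskel 0.992, Dorne 0.955, Carrow 0.780, Galen 0.775, Arden 0.286, Harke 0.212.
Largest remainders: Eskel, Dorne, Carrow, Galen receive the extra seats.

Eskel=4, Galen=4, Carrow=4, Arden=2, Dorne=1, Harke=2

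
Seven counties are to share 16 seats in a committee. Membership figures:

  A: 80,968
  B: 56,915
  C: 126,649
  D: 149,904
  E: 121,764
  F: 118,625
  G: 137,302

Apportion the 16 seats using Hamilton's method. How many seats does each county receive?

A=2, B=1, C=3, D=3, E=2, F=2, G=3

Total 792127; standard divisor 792127/16 ≈ 49507.938.
Standard quotas: A 1.6355, B 1.1496, C 2.5582, D 3.0279, E 2.4595, F 2.3961, G 2.7733.
Lower quotas: A 1, B 1, C 2, D 3, E 2, F 2, G 2 (sum 13, leaving 3 seats).
Remainders in descending order: G 0.7733, A 0.6355, C 0.5582, E 0.4595, F 0.3961, B 0.1496, D 0.0279.
Largest remainders: G, A, C receive the extra seats.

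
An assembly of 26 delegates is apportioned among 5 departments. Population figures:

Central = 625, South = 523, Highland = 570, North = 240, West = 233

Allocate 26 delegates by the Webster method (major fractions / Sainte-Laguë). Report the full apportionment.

Central 7; South 6; Highland 7; North 3; West 3

Standard divisor 2191/26 ≈ 84.269; standard quotas: Central 7.417, South 6.206, Highland 6.764, North 2.848, West 2.765.
Rounding to the nearest integer gives Central 7, South 6, Highland 7, North 3, West 3 — total 26, matching the house size, so no adjustment is needed.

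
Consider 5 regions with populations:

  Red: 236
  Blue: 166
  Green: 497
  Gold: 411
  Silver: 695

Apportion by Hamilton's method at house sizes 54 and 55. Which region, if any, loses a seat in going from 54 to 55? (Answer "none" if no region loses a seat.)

At 54 seats: Red 6, Blue 5, Green 13, Gold 11, Silver 19.
At 55 seats: Red 6, Blue 5, Green 14, Gold 11, Silver 19.
No region's allocation decreased.

none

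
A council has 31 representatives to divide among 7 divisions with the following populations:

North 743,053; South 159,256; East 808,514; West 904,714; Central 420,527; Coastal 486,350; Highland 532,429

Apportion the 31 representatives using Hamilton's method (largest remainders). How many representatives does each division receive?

North 6, South 1, East 6, West 7, Central 3, Coastal 4, Highland 4

The standard divisor is 4054843/31 ≈ 130801.387.
Standard quotas: North 5.6808, South 1.2175, East 6.1812, West 6.9167, Central 3.2150, Coastal 3.7182, Highland 4.0705.
Lower quotas: North 5, South 1, East 6, West 6, Central 3, Coastal 3, Highland 4 (sum 28, leaving 3 seats).
Remainders in descending order: West 0.9167, Coastal 0.7182, North 0.6808, South 0.2175, Central 0.2150, East 0.1812, Highland 0.0705.
The surplus seats go to West, Coastal, North.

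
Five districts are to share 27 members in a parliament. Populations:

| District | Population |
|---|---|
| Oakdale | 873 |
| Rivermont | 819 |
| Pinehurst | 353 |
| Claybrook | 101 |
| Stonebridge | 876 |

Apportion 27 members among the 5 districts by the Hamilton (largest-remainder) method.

Oakdale 8; Rivermont 7; Pinehurst 3; Claybrook 1; Stonebridge 8

Total 3022; standard divisor 3022/27 ≈ 111.926.
Standard quotas: Oakdale 7.800, Rivermont 7.317, Pinehurst 3.154, Claybrook 0.902, Stonebridge 7.827.
Lower quotas: Oakdale 7, Rivermont 7, Pinehurst 3, Claybrook 0, Stonebridge 7 (sum 24, leaving 3 seats).
Remainders in descending order: Claybrook 0.902, Stonebridge 0.827, Oakdale 0.800, Rivermont 0.317, Pinehurst 0.154.
Largest remainders: Claybrook, Stonebridge, Oakdale receive the extra seats.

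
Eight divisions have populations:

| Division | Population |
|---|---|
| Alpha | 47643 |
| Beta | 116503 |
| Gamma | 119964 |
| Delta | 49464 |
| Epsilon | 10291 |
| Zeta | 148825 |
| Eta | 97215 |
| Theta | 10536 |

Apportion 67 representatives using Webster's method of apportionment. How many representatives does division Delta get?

6

Standard divisor 600441/67 ≈ 8961.806; standard quotas: Alpha 5.316, Beta 13.000, Gamma 13.386, Delta 5.519, Epsilon 1.148, Zeta 16.607, Eta 10.848, Theta 1.176.
Rounding to the nearest integer gives Alpha 5, Beta 13, Gamma 13, Delta 6, Epsilon 1, Zeta 17, Eta 11, Theta 1 — total 67, matching the house size, so no adjustment is needed.
Delta receives 6.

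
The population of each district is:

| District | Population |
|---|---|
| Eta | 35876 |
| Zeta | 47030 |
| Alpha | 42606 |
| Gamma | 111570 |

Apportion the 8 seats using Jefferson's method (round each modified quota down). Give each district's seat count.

Standard divisor 237082/8 ≈ 29635.25; standard quotas: Eta 1.211, Zeta 1.587, Alpha 1.438, Gamma 3.765.
Rounding down gives 1, 1, 1, 3 = 6 seats, so the divisor must be adjusted.
With modified divisor 22900: modified quotas Eta 1.567, Zeta 2.054, Alpha 1.861, Gamma 4.872.
Rounding down: Eta 1, Zeta 2, Alpha 1, Gamma 4 (total 8).

Eta: 1; Zeta: 2; Alpha: 1; Gamma: 4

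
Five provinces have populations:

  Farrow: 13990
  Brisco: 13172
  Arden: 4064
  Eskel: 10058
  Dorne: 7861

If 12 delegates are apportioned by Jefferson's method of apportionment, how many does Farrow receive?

Standard divisor 49145/12 ≈ 4095.417; standard quotas: Farrow 3.416, Brisco 3.216, Arden 0.992, Eskel 2.456, Dorne 1.919.
Rounding down gives 3, 3, 0, 2, 1 = 9 seats, so the divisor must be adjusted.
With modified divisor 3400: modified quotas Farrow 4.115, Brisco 3.874, Arden 1.195, Eskel 2.958, Dorne 2.312.
Rounding down: Farrow 4, Brisco 3, Arden 1, Eskel 2, Dorne 2 (total 12).
Farrow receives 4.

4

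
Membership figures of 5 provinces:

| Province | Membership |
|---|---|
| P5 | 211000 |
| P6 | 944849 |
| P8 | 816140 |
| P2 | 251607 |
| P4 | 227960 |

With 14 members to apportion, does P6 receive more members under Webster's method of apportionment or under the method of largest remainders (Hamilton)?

Webster

Webster: P5 1, P6 6, P8 5, P2 1, P4 1.
Hamilton: P5 1, P6 5, P8 5, P2 2, P4 1.
P6 gets 6 under Webster and 5 under Hamilton.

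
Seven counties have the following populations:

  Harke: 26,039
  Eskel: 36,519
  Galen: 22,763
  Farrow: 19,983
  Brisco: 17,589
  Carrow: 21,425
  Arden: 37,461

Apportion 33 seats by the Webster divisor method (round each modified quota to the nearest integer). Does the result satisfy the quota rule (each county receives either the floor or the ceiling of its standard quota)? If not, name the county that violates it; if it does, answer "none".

none

Standard quotas: Harke 4.727, Eskel 6.630, Galen 4.132, Farrow 3.628, Brisco 3.193, Carrow 3.889, Arden 6.801.
Webster allocation: Harke 5, Eskel 6, Galen 4, Farrow 4, Brisco 3, Carrow 4, Arden 7.
Every allocation lies between the lower and upper quota.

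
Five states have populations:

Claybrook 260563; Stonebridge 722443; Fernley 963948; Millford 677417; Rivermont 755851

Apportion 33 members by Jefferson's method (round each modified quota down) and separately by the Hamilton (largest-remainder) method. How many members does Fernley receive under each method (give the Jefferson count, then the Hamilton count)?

10 and 9

Jefferson: Claybrook 2, Stonebridge 7, Fernley 10, Millford 7, Rivermont 7.
Hamilton: Claybrook 3, Stonebridge 7, Fernley 9, Millford 7, Rivermont 7.
Fernley gets 10 under Jefferson and 9 under Hamilton.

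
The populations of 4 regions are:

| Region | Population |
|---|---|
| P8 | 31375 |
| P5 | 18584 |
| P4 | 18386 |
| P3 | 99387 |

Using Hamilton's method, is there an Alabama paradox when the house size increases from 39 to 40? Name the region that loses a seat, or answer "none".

At 39 seats: P8 7, P5 5, P4 4, P3 23.
At 40 seats: P8 8, P5 4, P4 4, P3 24.
P5 drops from 5 to 4.

P5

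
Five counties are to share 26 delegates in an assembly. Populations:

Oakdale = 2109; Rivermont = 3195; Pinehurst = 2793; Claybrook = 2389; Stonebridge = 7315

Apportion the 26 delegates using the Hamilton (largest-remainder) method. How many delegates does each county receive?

Oakdale: 3, Rivermont: 5, Pinehurst: 4, Claybrook: 3, Stonebridge: 11

Total 17801; standard divisor 17801/26 ≈ 684.654.
Standard quotas: Oakdale 3.0804, Rivermont 4.6666, Pinehurst 4.0794, Claybrook 3.4894, Stonebridge 10.6842.
Lower quotas: Oakdale 3, Rivermont 4, Pinehurst 4, Claybrook 3, Stonebridge 10 (sum 24, leaving 2 seats).
Remainders in descending order: Stonebridge 0.6842, Rivermont 0.6666, Claybrook 0.4894, Oakdale 0.0804, Pinehurst 0.0794.
The surplus seats go to Stonebridge, Rivermont.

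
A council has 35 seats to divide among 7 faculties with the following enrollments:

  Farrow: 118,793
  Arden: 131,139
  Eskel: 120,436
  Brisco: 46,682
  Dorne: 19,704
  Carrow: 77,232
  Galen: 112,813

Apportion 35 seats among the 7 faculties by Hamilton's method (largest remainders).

Total 626799; standard divisor 626799/35 ≈ 17908.543.
Standard quotas: Farrow 6.6333, Arden 7.3227, Eskel 6.7251, Brisco 2.6067, Dorne 1.1003, Carrow 4.3126, Galen 6.2994.
Lower quotas: Farrow 6, Arden 7, Eskel 6, Brisco 2, Dorne 1, Carrow 4, Galen 6 (sum 32, leaving 3 seats).
Remainders in descending order: Eskel 0.7251, Farrow 0.6333, Brisco 0.6067, Arden 0.3227, Carrow 0.3126, Galen 0.2994, Dorne 0.1003.
The surplus seats go to Eskel, Farrow, Brisco.

Farrow 7; Arden 7; Eskel 7; Brisco 3; Dorne 1; Carrow 4; Galen 6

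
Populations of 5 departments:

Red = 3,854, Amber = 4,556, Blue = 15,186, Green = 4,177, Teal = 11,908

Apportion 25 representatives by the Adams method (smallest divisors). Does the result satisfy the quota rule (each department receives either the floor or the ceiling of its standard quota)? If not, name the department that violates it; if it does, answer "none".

Standard quotas: Red 2.428, Amber 2.870, Blue 9.568, Green 2.632, Teal 7.502.
Adams allocation: Red 3, Amber 3, Blue 9, Green 3, Teal 7.
Every allocation lies between the lower and upper quota.

none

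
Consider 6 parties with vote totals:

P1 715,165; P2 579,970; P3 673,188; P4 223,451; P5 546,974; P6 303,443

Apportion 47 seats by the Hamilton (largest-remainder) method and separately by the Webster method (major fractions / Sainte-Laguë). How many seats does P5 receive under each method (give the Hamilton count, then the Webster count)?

8 and 9

Hamilton: P1 11, P2 9, P3 10, P4 4, P5 8, P6 5.
Webster: P1 11, P2 9, P3 10, P4 3, P5 9, P6 5.
P5 gets 8 under Hamilton and 9 under Webster.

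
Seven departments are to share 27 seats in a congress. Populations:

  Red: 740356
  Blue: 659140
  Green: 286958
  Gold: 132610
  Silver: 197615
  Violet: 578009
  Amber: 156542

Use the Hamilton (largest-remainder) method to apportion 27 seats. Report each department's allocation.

Standard divisor: 2751230 ÷ 27 ≈ 101897.407.
Standard quotas: Red 7.2657, Blue 6.4687, Green 2.8161, Gold 1.3014, Silver 1.9394, Violet 5.6725, Amber 1.5363.
Lower quotas: Red 7, Blue 6, Green 2, Gold 1, Silver 1, Violet 5, Amber 1 (sum 23, leaving 4 seats).
Remainders in descending order: Silver 0.9394, Green 0.8161, Violet 0.6725, Amber 0.5363, Blue 0.4687, Gold 0.3014, Red 0.2657.
The surplus seats go to Silver, Green, Violet, Amber.

Red 7, Blue 6, Green 3, Gold 1, Silver 2, Violet 6, Amber 2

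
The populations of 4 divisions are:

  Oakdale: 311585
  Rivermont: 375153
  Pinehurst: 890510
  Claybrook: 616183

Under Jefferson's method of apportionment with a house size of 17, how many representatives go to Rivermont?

3

Standard divisor 2193431/17 ≈ 129025.353; standard quotas: Oakdale 2.415, Rivermont 2.908, Pinehurst 6.902, Claybrook 4.776.
Rounding down gives 2, 2, 6, 4 = 14 seats, so the divisor must be adjusted.
With modified divisor 117300: modified quotas Oakdale 2.656, Rivermont 3.198, Pinehurst 7.592, Claybrook 5.253.
Rounding down: Oakdale 2, Rivermont 3, Pinehurst 7, Claybrook 5 (total 17).
Rivermont receives 3.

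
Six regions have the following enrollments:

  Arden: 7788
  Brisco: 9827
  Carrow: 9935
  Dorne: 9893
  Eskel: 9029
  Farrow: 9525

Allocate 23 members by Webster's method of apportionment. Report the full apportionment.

Standard divisor 55997/23 ≈ 2434.652; standard quotas: Arden 3.199, Brisco 4.036, Carrow 4.081, Dorne 4.063, Eskel 3.709, Farrow 3.912.
Rounding to the nearest integer gives Arden 3, Brisco 4, Carrow 4, Dorne 4, Eskel 4, Farrow 4 — total 23, matching the house size, so no adjustment is needed.

Arden: 3, Brisco: 4, Carrow: 4, Dorne: 4, Eskel: 4, Farrow: 4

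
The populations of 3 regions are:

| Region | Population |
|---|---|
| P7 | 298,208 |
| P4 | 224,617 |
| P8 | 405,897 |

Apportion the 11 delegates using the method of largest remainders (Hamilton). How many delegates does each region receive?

P7 3, P4 3, P8 5

The standard divisor is 928722/11 ≈ 84429.273.
Standard quotas: P7 3.5320, P4 2.6604, P8 4.8075.
Lower quotas: P7 3, P4 2, P8 4 (sum 9, leaving 2 seats).
Remainders in descending order: P8 0.8075, P4 0.6604, P7 0.5320.
Largest remainders: P8, P4 receive the extra seats.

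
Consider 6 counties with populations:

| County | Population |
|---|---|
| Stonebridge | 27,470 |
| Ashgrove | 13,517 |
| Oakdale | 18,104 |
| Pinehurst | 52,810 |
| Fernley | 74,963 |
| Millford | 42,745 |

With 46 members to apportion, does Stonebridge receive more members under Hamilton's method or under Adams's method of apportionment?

Adams

Hamilton: Stonebridge 5, Ashgrove 3, Oakdale 4, Pinehurst 11, Fernley 15, Millford 8.
Adams: Stonebridge 6, Ashgrove 3, Oakdale 4, Pinehurst 10, Fernley 15, Millford 8.
Stonebridge gets 5 under Hamilton and 6 under Adams.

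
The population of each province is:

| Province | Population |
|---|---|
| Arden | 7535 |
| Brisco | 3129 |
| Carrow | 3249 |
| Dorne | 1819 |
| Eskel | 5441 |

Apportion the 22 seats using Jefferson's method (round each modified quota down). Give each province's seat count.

Standard divisor 21173/22 ≈ 962.409; standard quotas: Arden 7.829, Brisco 3.251, Carrow 3.376, Dorne 1.890, Eskel 5.654.
Rounding down gives 7, 3, 3, 1, 5 = 19 seats, so the divisor must be adjusted.
With modified divisor 900: modified quotas Arden 8.372, Brisco 3.477, Carrow 3.610, Dorne 2.021, Eskel 6.046.
Rounding down: Arden 8, Brisco 3, Carrow 3, Dorne 2, Eskel 6 (total 22).

Arden=8; Brisco=3; Carrow=3; Dorne=2; Eskel=6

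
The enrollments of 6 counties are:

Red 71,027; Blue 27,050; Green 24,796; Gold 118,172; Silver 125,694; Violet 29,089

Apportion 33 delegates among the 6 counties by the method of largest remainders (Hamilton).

Red=6, Blue=2, Green=2, Gold=10, Silver=11, Violet=2

Standard divisor: 395828 ÷ 33 ≈ 11994.788.
Standard quotas: Red 5.9215, Blue 2.2551, Green 2.0672, Gold 9.8519, Silver 10.4791, Violet 2.4251.
Lower quotas: Red 5, Blue 2, Green 2, Gold 9, Silver 10, Violet 2 (sum 30, leaving 3 seats).
Remainders in descending order: Red 0.9215, Gold 0.8519, Silver 0.4791, Violet 0.4251, Blue 0.2551, Green 0.0672.
The surplus seats go to Red, Gold, Silver.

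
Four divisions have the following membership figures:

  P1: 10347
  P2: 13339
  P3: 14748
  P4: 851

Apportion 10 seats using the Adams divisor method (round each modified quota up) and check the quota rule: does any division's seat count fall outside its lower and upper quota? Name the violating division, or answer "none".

none

Standard quotas: P1 2.634, P2 3.395, P3 3.754, P4 0.217.
Adams allocation: P1 3, P2 3, P3 3, P4 1.
Every allocation lies between the lower and upper quota.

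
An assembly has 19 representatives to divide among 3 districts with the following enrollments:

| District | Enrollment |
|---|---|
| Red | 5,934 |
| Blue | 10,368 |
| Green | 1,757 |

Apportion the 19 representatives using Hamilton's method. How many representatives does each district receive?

Red=6, Blue=11, Green=2

The standard divisor is 18059/19 ≈ 950.474.
Standard quotas: Red 6.2432, Blue 10.9082, Green 1.8486.
Lower quotas: Red 6, Blue 10, Green 1 (sum 17, leaving 2 seats).
Remainders in descending order: Blue 0.9082, Green 0.8486, Red 0.2432.
Largest remainders: Blue, Green receive the extra seats.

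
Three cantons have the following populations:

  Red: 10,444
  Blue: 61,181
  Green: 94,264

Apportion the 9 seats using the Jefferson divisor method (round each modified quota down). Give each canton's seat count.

Red 0, Blue 3, Green 6

Standard divisor 165889/9 ≈ 18432.111; standard quotas: Red 0.567, Blue 3.319, Green 5.114.
Rounding down gives 0, 3, 5 = 8 seats, so the divisor must be adjusted.
With modified divisor 15500: modified quotas Red 0.674, Blue 3.947, Green 6.082.
Rounding down: Red 0, Blue 3, Green 6 (total 9).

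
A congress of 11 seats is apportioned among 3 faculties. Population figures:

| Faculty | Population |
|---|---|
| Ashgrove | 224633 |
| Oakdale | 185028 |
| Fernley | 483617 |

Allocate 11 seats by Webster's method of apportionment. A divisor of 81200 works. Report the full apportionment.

Ashgrove=3; Oakdale=2; Fernley=6

With modified divisor 81200: modified quotas Ashgrove 2.766, Oakdale 2.279, Fernley 5.956.
Rounding to the nearest integer: Ashgrove 3, Oakdale 2, Fernley 6 (total 11).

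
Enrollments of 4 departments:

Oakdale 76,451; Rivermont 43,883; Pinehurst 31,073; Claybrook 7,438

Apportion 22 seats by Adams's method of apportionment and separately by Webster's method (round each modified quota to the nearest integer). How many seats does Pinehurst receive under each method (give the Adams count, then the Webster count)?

Adams: Oakdale 10, Rivermont 6, Pinehurst 5, Claybrook 1.
Webster: Oakdale 11, Rivermont 6, Pinehurst 4, Claybrook 1.
Pinehurst gets 5 under Adams and 4 under Webster.

5 and 4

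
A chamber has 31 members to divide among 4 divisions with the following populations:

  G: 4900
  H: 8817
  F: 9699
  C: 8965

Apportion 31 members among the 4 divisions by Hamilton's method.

Standard divisor: 32381 ÷ 31 ≈ 1044.548.
Standard quotas: G 4.6910, H 8.4410, F 9.2854, C 8.5827.
Lower quotas: G 4, H 8, F 9, C 8 (sum 29, leaving 2 seats).
Remainders in descending order: G 0.6910, C 0.5827, H 0.4410, F 0.2854.
The surplus seats go to G, C.

G: 5, H: 8, F: 9, C: 9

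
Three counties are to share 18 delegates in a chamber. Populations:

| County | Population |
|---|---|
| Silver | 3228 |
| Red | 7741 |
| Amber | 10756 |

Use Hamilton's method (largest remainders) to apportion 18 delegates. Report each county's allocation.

Total 21725; standard divisor 21725/18 ≈ 1206.944.
Standard quotas: Silver 2.6745, Red 6.4137, Amber 8.9118.
Lower quotas: Silver 2, Red 6, Amber 8 (sum 16, leaving 2 seats).
Remainders in descending order: Amber 0.9118, Silver 0.6745, Red 0.4137.
The surplus seats go to Amber, Silver.

Silver=3, Red=6, Amber=9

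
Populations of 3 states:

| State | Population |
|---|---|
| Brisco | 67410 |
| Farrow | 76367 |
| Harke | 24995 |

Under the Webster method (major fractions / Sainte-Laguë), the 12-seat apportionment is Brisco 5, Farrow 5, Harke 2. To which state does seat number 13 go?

Farrow

Priority for the next seat is population ÷ (current seats + 0.5).
Priorities: Brisco 12256.364, Farrow 13884.909, Harke 9998.000.
Highest priority: Farrow.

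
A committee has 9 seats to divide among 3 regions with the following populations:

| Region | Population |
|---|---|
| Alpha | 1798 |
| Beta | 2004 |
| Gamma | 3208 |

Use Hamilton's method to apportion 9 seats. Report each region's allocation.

Standard divisor: 7010 ÷ 9 ≈ 778.889.
Standard quotas: Alpha 2.308, Beta 2.573, Gamma 4.119.
Lower quotas: Alpha 2, Beta 2, Gamma 4 (sum 8, leaving 1 seat).
Remainders in descending order: Beta 0.573, Alpha 0.308, Gamma 0.119.
The surplus seat goes to Beta.

Alpha=2, Beta=3, Gamma=4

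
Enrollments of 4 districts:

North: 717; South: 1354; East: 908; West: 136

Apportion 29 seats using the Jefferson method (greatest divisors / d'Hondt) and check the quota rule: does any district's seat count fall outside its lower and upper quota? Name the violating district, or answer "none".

Standard quotas: North 6.675, South 12.605, East 8.453, West 1.266.
Jefferson allocation: North 7, South 13, East 8, West 1.
Every allocation lies between the lower and upper quota.

none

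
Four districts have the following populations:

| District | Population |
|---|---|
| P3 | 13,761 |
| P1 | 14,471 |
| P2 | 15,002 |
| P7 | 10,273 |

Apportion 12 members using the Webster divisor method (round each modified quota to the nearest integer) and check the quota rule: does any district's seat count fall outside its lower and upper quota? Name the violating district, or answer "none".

Standard quotas: P3 3.086, P1 3.245, P2 3.364, P7 2.304.
Webster allocation: P3 3, P1 3, P2 4, P7 2.
Every allocation lies between the lower and upper quota.

none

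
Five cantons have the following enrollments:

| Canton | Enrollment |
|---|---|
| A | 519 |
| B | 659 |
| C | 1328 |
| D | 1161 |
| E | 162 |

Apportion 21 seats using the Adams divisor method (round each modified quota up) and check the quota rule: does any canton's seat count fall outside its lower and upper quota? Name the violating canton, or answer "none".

Standard quotas: A 2.846, B 3.614, C 7.283, D 6.367, E 0.888.
Adams allocation: A 3, B 4, C 7, D 6, E 1.
Every allocation lies between the lower and upper quota.

none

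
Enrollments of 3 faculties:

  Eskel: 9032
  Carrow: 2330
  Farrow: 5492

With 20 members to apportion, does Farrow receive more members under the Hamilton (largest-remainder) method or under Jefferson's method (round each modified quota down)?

Hamilton: Eskel 11, Carrow 3, Farrow 6.
Jefferson: Eskel 11, Carrow 2, Farrow 7.
Farrow gets 6 under Hamilton and 7 under Jefferson.

Jefferson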